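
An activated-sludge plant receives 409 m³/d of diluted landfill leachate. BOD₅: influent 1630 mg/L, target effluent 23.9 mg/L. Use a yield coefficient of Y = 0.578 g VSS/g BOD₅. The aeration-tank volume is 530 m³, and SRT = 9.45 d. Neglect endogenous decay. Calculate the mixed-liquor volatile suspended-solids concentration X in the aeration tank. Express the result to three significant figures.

X ≈ 6770 mg/L

From V·X = Y·Q·(S₀ − S)·θ_c (decay neglected): X = 0.578 × 409 × (1630 − 23.9) × 9.45 / 530 = 6770 mg/L.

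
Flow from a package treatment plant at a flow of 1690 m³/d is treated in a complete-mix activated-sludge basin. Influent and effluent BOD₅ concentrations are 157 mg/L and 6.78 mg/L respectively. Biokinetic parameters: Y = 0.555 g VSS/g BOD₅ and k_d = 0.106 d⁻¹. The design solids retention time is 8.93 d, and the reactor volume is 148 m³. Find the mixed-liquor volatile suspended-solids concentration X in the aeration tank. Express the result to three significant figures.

X ≈ 4370 mg/L

X = Y·Q·ΔS·θ_c / [V·(1 + k_d θ_c)] = 0.555 × 1690 × (157 − 6.78) × 8.93 / [148 × (1 + 0.106 × 8.93)] = 4367 mg/L.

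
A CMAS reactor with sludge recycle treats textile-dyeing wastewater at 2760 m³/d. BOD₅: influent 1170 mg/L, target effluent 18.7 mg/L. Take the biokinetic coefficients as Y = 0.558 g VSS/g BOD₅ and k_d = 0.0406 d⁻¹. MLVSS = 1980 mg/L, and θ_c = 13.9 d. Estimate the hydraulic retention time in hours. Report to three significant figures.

τ ≈ 69.2 h

From the SRT design equation V = Y Q (S₀−S) θ_c / [X (1 + k_d θ_c)] = 0.558 × 2760 × (1170 − 18.7) × 13.9 / [1980 × (1 + 0.0406 × 13.9)] = 2.46×10^7 / 3097 = 7957 m³.
Hydraulic retention time τ = V/Q = 7957 / 2760 = 2.883 d = 69.19 h.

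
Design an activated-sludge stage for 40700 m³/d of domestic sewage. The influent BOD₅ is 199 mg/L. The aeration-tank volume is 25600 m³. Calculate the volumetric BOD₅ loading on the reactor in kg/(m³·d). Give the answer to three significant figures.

L_v ≈ 0.316 kg BOD₅/(m³·d)

Volumetric loading L_v = Q·S₀ / V = 40700 × 199 g/m³ / 25600 m³ = 316.4 g/(m³·d) = 0.3164 kg BOD₅/(m³·d).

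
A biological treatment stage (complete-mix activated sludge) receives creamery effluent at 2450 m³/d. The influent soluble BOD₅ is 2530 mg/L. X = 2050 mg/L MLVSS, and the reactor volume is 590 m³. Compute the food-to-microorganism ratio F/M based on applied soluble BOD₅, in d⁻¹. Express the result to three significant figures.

F/M ≈ 5.12 d⁻¹

F/M = applied load / biomass = Q·S₀/(V·X) = 2450 × 2530 / (590.0 × 2050) = 5.125 d⁻¹.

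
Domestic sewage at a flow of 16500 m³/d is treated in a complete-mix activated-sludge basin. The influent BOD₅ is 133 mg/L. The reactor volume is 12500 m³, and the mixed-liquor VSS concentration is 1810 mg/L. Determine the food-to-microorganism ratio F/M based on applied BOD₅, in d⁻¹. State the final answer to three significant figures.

F/M ≈ 0.0970 d⁻¹

F/M = Q·S₀ / (V·X) = 16500 × 133 / (12500 × 1810) = 0.09699 g BOD₅·(g VSS·d)⁻¹.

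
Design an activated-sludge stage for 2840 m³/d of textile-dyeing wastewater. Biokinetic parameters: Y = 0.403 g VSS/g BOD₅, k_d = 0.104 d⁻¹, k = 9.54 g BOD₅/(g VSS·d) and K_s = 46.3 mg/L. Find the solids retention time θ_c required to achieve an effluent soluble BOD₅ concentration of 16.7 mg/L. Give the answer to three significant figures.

Specific growth rate at S = 16.7 mg/L: μ = YkS/(K_s+S) = 0.403·9.54·16.7/(46.3+16.7) = 1.019 d⁻¹.
1/θ_c = 1.019 − 0.104 = 0.9151 d⁻¹, so θ_c = 1.093 d.

θ_c ≈ 1.09 d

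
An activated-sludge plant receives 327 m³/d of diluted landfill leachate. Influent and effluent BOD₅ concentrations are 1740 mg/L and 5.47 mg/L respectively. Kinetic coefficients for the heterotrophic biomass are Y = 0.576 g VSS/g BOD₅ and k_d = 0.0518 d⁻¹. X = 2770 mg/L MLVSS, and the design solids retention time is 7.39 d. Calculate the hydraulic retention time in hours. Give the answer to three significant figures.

τ ≈ 46.3 h

Steady-state biomass mass balance: V·X·(1 + k_d·θ_c) = Y·Q·(S₀ − S)·θ_c, so V = 0.576 × 327 × (1740 − 5.47) × 7.39 / [2770 × (1 + 0.0518 × 7.39)] = 2.41×10^6 / 3830 = 630.3 m³.
HRT = V/Q = 630.3 m³ / 327 m³·d⁻¹ = 1.928 d × 24 = 46.26 h.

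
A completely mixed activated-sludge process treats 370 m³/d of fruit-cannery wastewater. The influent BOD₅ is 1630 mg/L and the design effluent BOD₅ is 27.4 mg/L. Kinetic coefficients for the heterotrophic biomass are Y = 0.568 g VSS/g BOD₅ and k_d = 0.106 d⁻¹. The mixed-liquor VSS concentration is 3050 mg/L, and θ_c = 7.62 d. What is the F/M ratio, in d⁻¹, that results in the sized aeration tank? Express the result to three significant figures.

F/M ≈ 0.425 d⁻¹

From the SRT design equation V = Y Q (S₀−S) θ_c / [X (1 + k_d θ_c)] = 0.568 × 370 × (1630 − 27.4) × 7.62 / [3050 × (1 + 0.106 × 7.62)] = 2.57×10^6 / 5514 = 465.5 m³.
F/M = applied load / biomass = Q·S₀/(V·X) = 370 × 1630 / (465.5 × 3050) = 0.4248 d⁻¹.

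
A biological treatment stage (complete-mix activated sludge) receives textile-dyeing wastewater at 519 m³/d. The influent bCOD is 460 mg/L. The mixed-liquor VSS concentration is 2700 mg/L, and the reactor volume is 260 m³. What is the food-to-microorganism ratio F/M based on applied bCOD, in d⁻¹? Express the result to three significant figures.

F/M ≈ 0.340 d⁻¹

F/M = Q·S₀ / (V·X) = 519 × 460 / (260.0 × 2700) = 0.3401 g bCOD·(g VSS·d)⁻¹.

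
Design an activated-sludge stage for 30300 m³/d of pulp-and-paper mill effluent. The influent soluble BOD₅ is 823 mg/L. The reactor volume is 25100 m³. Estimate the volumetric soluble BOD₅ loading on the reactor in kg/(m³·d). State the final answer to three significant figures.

L_v ≈ 0.994 kg soluble BOD₅/(m³·d)

Volumetric loading L_v = Q·S₀ / V = 30300 × 823 g/m³ / 25100 m³ = 993.5 g/(m³·d) = 0.9935 kg soluble BOD₅/(m³·d).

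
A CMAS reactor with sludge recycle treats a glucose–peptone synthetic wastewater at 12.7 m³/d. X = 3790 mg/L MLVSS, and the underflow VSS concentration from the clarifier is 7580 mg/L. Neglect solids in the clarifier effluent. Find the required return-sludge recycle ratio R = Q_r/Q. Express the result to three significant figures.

R = Q_r/Q = X/(X_r − X) = 3790 / (7580 − 3790) = 1.000.

R ≈ 1.00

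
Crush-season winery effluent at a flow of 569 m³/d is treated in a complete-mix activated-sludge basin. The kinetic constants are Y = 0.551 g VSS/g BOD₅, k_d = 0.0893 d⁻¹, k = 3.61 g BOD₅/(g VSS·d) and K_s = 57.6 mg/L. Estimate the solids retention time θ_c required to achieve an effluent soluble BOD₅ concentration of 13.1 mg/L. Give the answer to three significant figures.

At the target effluent, Y k S/(K_s+S) = 0.551×3.61×13.1/70.70 = 0.3686 d⁻¹.
Then 1/θ_c = μ − k_d = 0.3686 − 0.0893 = 0.2793 d⁻¹, giving θ_c = 3.581 d.

θ_c ≈ 3.58 d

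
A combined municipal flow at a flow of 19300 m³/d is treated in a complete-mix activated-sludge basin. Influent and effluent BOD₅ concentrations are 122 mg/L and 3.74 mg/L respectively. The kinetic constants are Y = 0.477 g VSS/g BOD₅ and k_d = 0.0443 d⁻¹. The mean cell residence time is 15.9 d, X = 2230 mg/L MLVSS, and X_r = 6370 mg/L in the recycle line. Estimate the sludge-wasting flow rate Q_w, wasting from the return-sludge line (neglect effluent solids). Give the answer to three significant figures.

Q_w ≈ 100 m³/d

Rearranging the biomass balance for a CMAS with decay, V = Y·Q·ΔS·θ_c / [X·(1+k_d θ_c)] = 0.477 × 19300 × (122 − 3.74) × 15.9 / [2230 × (1 + 0.0443 × 15.9)] = 1.73×10^7 / 3801 = 4555 m³.
Wasting from the return line (neglecting effluent solids): Q_w = V·X / (θ_c·X_r) = 4555 × 2230 / (15.9 × 6370) = 100.3 m³/d.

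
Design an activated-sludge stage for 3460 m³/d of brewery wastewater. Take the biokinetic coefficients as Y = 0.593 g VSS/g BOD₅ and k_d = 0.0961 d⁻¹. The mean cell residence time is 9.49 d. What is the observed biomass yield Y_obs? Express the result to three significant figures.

Observed yield with endogenous decay: Y_obs = Y / (1 + k_d·θ_c) = 0.593 / (1 + 0.0961 × 9.49) = 0.593 / 1.912 = 0.3101 g VSS/g BOD₅.

Y_obs ≈ 0.310 g VSS/g BOD₅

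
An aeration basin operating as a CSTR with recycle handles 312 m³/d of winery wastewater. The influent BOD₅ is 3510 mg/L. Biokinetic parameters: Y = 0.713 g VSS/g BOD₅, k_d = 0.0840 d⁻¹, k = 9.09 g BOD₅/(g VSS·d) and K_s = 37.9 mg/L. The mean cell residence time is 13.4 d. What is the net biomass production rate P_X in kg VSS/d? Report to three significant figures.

P_X ≈ 367 kg VSS/d

For a completely mixed reactor with recycle the Lawrence–McCarty relation gives S = K_s·(1 + k_d·θ_c) / [θ_c·(Y·k − k_d) − 1] = 37.9 × (1 + 0.0840 × 13.4) / [13.4 × (0.713 × 9.09 − 0.0840) − 1] = 80.56 / 84.72 = 0.9509 mg/L.
Correct the yield for decay: Y_obs = Y/(1 + k_d θ_c) = 0.713 / (1 + 0.0840 × 13.4) = 0.713 / 2.126 = 0.3354.
Substrate removed = Q·(S₀ − S) = 312 m³/d × (3510 − 0.951) g/m³ = 1.09×10^6 g/d = 1095 kg/d.
Biomass produced: P_X = Y_obs·Q·ΔS = 0.3354 × 1095 ≈ 367.2 kg VSS/d.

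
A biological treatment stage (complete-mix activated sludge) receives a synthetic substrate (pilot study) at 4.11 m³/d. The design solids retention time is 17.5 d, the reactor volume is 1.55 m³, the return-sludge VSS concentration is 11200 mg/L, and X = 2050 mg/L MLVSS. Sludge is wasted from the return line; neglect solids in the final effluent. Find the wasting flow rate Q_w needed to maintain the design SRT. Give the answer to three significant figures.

Q_w ≈ 0.0162 m³/d

Q_w = (V·X)/(θ_c X_r) = 1.550 × 2050 / (17.5 × 11200) = 0.01621 m³/d.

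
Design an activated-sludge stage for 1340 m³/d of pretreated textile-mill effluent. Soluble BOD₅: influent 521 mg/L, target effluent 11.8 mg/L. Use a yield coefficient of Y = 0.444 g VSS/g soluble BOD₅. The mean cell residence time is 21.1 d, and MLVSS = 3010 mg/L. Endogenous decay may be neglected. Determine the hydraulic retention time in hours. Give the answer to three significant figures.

τ ≈ 38.0 h

V·X = Y·Q·ΔS·θ_c gives V = 0.444 × 1340 × (521 − 11.8) × 21.1 / 3010 = 2124 m³.
HRT = V/Q = 2124 m³ / 1340 m³·d⁻¹ = 1.585 d × 24 = 38.04 h.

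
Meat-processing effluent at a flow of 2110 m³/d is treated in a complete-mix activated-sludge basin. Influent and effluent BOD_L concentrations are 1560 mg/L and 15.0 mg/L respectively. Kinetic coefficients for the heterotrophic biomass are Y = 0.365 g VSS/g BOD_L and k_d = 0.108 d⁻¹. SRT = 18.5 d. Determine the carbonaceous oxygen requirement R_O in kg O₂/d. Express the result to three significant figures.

R_O ≈ 2700 kg O₂/d

Observed yield with endogenous decay: Y_obs = Y / (1 + k_d·θ_c) = 0.365 / (1 + 0.108 × 18.5) = 0.365 / 2.998 = 0.1217 g VSS/g BOD_L.
ΔS = 1560 − 15.0 = 1545 mg/L, so the substrate removal rate is 2110 × 1545/1000 = 3260 kg BOD_L/d.
Net sludge production P_X = 0.1217 × 3260 = 396.9 kg VSS/d.
R_O = Q·ΔS − 1.42 P_X = 3260 − 563.6 = 2696 kg O₂/d.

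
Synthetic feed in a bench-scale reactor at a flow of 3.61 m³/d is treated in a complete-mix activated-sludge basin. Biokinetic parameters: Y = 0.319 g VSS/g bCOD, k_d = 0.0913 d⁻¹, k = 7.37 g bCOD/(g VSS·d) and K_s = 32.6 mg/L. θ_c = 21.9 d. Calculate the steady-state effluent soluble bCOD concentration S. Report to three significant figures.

S ≈ 2.02 mg/L

Effluent substrate depends only on kinetics and SRT: S = K_s(1 + k_d θ_c) / [θ_c(Yk − k_d) − 1] = 32.6 × (1 + 0.0913 × 21.9) / [21.9 × (0.319 × 7.37 − 0.0913) − 1] = 97.78 / 48.49 = 2.017 mg/L.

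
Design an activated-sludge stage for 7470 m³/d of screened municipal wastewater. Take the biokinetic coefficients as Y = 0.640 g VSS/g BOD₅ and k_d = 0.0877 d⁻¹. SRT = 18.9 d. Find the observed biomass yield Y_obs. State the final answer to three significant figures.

Correct the yield for decay: Y_obs = Y/(1 + k_d θ_c) = 0.640 / (1 + 0.0877 × 18.9) = 0.640 / 2.658 = 0.2408.

Y_obs ≈ 0.241 g VSS/g BOD₅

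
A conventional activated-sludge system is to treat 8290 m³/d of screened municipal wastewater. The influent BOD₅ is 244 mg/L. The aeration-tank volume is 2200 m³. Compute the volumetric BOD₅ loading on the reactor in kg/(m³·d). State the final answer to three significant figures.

Applied BOD₅ load per unit volume = Q·S₀/V = (8290 × 244/1000)/2200 = 0.9194 kg BOD₅·m⁻³·d⁻¹.

L_v ≈ 0.919 kg BOD₅/(m³·d)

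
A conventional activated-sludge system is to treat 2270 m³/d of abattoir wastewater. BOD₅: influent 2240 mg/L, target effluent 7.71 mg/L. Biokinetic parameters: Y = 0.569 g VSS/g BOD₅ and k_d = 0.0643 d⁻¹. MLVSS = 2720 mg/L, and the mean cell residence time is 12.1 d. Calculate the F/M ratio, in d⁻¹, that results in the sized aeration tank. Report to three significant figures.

F/M ≈ 0.259 d⁻¹

Steady-state biomass mass balance: V·X·(1 + k_d·θ_c) = Y·Q·(S₀ − S)·θ_c, so V = 0.569 × 2270 × (2240 − 7.71) × 12.1 / [2720 × (1 + 0.0643 × 12.1)] = 3.49×10^7 / 4836 = 7214 m³.
Food-to-microorganism ratio F/M = Q S₀ / (V X) = 2270 × 2240 / (7214 × 2720) = 0.2591 d⁻¹.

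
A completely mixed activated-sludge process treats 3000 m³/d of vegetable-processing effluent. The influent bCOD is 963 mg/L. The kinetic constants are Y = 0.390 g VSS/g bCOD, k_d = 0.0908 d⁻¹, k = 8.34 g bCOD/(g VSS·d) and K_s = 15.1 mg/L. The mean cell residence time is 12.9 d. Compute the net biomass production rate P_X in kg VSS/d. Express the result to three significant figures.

P_X ≈ 518 kg VSS/d

From the Monod/SRT balance for a CMAS, S = K_s·(1+k_d θ_c)/[θ_c·(Y k − k_d) − 1] = 15.1 × (1 + 0.0908 × 12.9) / [12.9 × (0.390 × 8.34 − 0.0908) − 1] = 32.79 / 39.79 = 0.8241 mg/L.
The observed yield is Y_obs = Y/(1 + k_d·θ_c) = 0.390 / (1 + 0.0908 × 12.9) = 0.390 / 2.171 = 0.1796 g VSS per g bCOD removed.
ΔS = 963 − 0.824 = 962.2 mg/L, so the substrate removal rate is 3000 × 962.2/1000 = 2887 kg bCOD/d.
Net biomass production P_X = Y_obs × Q·(S₀ − S) = 0.1796 × 2887 = 518.5 kg VSS/d.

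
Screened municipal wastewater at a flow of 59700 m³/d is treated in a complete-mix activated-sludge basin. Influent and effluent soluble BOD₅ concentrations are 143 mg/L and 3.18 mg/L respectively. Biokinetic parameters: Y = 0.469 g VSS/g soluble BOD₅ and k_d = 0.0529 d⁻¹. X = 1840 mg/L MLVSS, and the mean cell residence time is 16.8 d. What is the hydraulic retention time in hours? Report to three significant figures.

τ ≈ 7.61 h

Rearranging the biomass balance for a CMAS with decay, V = Y·Q·ΔS·θ_c / [X·(1+k_d θ_c)] = 0.469 × 59700 × (143 − 3.18) × 16.8 / [1840 × (1 + 0.0529 × 16.8)] = 6.58×10^7 / 3475 = 18925 m³.
HRT = V/Q = 18925 m³ / 59700 m³·d⁻¹ = 0.3170 d × 24 = 7.608 h.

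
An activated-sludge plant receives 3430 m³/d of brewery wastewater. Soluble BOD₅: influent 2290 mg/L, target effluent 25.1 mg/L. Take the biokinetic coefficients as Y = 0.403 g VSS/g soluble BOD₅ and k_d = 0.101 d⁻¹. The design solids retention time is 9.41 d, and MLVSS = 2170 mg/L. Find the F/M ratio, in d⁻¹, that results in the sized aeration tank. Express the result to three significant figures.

F/M ≈ 0.520 d⁻¹

From the SRT design equation V = Y Q (S₀−S) θ_c / [X (1 + k_d θ_c)] = 0.403 × 3430 × (2290 − 25.1) × 9.41 / [2170 × (1 + 0.101 × 9.41)] = 2.95×10^7 / 4232 = 6961 m³.
F/M = Q·S₀ / (V·X) = 3430 × 2290 / (6961 × 2170) = 0.5200 g soluble BOD₅·(g VSS·d)⁻¹.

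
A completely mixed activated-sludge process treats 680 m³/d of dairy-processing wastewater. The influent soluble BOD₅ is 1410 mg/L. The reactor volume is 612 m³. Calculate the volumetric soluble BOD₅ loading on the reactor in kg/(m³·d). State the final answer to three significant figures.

L_v ≈ 1.57 kg soluble BOD₅/(m³·d)

L_v = Q S₀ / V = 680 × 1410 × 10⁻³ / 612.0 = 1.567 kg/(m³·d).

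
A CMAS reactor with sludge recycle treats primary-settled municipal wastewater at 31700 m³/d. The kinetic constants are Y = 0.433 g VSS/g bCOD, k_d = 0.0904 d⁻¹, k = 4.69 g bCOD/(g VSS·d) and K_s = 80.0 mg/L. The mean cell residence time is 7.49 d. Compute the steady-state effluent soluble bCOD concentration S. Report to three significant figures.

Effluent substrate depends only on kinetics and SRT: S = K_s(1 + k_d θ_c) / [θ_c(Yk − k_d) − 1] = 80.0 × (1 + 0.0904 × 7.49) / [7.49 × (0.433 × 4.69 − 0.0904) − 1] = 134.2 / 13.53 = 9.914 mg/L.

S ≈ 9.91 mg/L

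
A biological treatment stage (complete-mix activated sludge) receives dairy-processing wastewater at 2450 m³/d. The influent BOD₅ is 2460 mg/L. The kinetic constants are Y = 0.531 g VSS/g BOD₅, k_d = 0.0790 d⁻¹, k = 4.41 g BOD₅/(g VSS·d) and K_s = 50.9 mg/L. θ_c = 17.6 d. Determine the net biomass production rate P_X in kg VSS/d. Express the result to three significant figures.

From the Monod/SRT balance for a CMAS, S = K_s·(1+k_d θ_c)/[θ_c·(Y k − k_d) − 1] = 50.9 × (1 + 0.0790 × 17.6) / [17.6 × (0.531 × 4.41 − 0.0790) − 1] = 121.7 / 38.82 = 3.134 mg/L.
Observed yield with endogenous decay: Y_obs = Y / (1 + k_d·θ_c) = 0.531 / (1 + 0.0790 × 17.6) = 0.531 / 2.390 = 0.2221 g VSS/g BOD₅.
ΔS = 2460 − 3.13 = 2457 mg/L, so the substrate removal rate is 2450 × 2457/1000 = 6019 kg BOD₅/d.
So the net sludge growth is P_X = 0.2221 × 6019 = 1337 kg VSS/d.

P_X ≈ 1340 kg VSS/d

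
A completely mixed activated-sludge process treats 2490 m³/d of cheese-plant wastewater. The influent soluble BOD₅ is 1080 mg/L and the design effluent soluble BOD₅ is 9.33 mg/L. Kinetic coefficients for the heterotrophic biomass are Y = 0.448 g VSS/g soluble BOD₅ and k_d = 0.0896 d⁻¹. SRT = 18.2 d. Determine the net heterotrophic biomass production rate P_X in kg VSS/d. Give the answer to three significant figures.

Y_obs = Y / (1 + k_d θ_c) = 0.448 / (1 + 0.0896 × 18.2) = 0.448 / 2.631 = 0.1703.
Q·(S₀ − S) = 2490 × (1080 − 9.33) × 10⁻³ = 2666 kg/d removed.
Biomass produced: P_X = Y_obs·Q·ΔS = 0.1703 × 2666 ≈ 454.0 kg VSS/d.

P_X ≈ 454 kg VSS/d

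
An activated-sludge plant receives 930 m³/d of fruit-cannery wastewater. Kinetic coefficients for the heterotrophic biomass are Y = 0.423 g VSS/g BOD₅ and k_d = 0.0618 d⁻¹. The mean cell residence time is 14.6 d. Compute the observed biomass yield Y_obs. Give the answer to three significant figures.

Y_obs ≈ 0.222 g VSS/g BOD₅

Observed yield with endogenous decay: Y_obs = Y / (1 + k_d·θ_c) = 0.423 / (1 + 0.0618 × 14.6) = 0.423 / 1.902 = 0.2224 g VSS/g BOD₅.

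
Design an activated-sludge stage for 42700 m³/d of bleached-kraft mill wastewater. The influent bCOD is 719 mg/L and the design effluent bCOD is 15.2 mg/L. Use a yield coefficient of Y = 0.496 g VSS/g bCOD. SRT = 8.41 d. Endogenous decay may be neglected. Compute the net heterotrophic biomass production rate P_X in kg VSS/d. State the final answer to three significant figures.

With endogenous decay neglected, the observed yield equals the true yield: Y_obs = Y = 0.496 g VSS/g bCOD.
Q·(S₀ − S) = 42700 × (719 − 15.2) × 10⁻³ = 30052 kg/d removed.
Net biomass production P_X = Y_obs × Q·(S₀ − S) = 0.4960 × 30052 = 14906 kg VSS/d.

P_X ≈ 14900 kg VSS/d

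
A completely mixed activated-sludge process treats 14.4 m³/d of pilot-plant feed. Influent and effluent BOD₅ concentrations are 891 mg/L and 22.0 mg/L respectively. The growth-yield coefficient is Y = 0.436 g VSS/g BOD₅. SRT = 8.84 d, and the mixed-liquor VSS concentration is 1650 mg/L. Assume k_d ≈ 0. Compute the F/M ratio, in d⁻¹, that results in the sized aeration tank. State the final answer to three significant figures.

F/M ≈ 0.266 d⁻¹

Biomass mass balance (decay neglected): V·X = Y·Q·(S₀ − S)·θ_c, so V = 0.436 × 14.4 × (891 − 22.0) × 8.84 / 1650 = 29.23 m³.
Food-to-microorganism ratio F/M = Q S₀ / (V X) = 14.4 × 891 / (29.23 × 1650) = 0.2660 d⁻¹.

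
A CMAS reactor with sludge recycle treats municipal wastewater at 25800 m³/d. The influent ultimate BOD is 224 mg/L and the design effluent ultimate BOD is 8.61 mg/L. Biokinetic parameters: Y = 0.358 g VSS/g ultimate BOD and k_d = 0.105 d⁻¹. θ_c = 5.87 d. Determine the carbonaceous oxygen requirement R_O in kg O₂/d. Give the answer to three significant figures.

Y_obs = Y / (1 + k_d θ_c) = 0.358 / (1 + 0.105 × 5.87) = 0.358 / 1.616 = 0.2215.
Mass of ultimate BOD removed per day: Q(S₀ − S) = 25800 × 215.4 g/m³ = 5557 kg/d.
P_X = Y_obs·Q·(S₀ − S) = 0.2215 × 5557 = 1231 kg VSS/d.
R_O = Q·(S₀ − S) − 1.42·P_X = 5557 − 1.42 × 1231 = 3809 kg O₂/d.

R_O ≈ 3810 kg O₂/d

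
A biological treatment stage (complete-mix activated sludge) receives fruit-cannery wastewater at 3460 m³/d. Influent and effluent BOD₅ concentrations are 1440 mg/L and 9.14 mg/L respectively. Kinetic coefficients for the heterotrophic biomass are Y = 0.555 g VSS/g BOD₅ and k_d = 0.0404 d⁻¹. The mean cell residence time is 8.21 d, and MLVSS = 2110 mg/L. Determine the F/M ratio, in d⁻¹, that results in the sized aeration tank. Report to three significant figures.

F/M ≈ 0.294 d⁻¹

Steady-state biomass mass balance: V·X·(1 + k_d·θ_c) = Y·Q·(S₀ − S)·θ_c, so V = 0.555 × 3460 × (1440 − 9.14) × 8.21 / [2110 × (1 + 0.0404 × 8.21)] = 2.26×10^7 / 2810 = 8028 m³.
Food-to-microorganism ratio F/M = Q S₀ / (V X) = 3460 × 1440 / (8028 × 2110) = 0.2941 d⁻¹.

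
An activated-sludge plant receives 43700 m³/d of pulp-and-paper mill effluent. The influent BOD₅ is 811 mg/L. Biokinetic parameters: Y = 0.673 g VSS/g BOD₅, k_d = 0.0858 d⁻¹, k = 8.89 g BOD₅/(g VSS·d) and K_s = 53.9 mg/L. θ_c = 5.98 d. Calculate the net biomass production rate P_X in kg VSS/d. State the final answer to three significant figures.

For a completely mixed reactor with recycle the Lawrence–McCarty relation gives S = K_s·(1 + k_d·θ_c) / [θ_c·(Y·k − k_d) − 1] = 53.9 × (1 + 0.0858 × 5.98) / [5.98 × (0.673 × 8.89 − 0.0858) − 1] = 81.56 / 34.27 = 2.380 mg/L.
The observed yield is Y_obs = Y/(1 + k_d·θ_c) = 0.673 / (1 + 0.0858 × 5.98) = 0.673 / 1.513 = 0.4448 g VSS per g BOD₅ removed.
Substrate removed = Q·(S₀ − S) = 43700 m³/d × (811 − 2.38) g/m³ = 3.53×10^7 g/d = 35337 kg/d.
Biomass produced: P_X = Y_obs·Q·ΔS = 0.4448 × 35337 ≈ 15717 kg VSS/d.

P_X ≈ 15700 kg VSS/d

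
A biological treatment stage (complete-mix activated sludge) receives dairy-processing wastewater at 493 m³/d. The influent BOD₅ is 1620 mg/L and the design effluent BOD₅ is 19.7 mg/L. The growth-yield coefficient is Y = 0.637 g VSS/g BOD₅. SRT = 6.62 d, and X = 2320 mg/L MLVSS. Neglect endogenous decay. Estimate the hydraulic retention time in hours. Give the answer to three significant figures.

τ ≈ 69.8 h

V·X = Y·Q·ΔS·θ_c gives V = 0.637 × 493 × (1620 − 19.7) × 6.62 / 2320 = 1434 m³.
τ = V/Q = 1434/493 = 2.909 d, or 69.81 h.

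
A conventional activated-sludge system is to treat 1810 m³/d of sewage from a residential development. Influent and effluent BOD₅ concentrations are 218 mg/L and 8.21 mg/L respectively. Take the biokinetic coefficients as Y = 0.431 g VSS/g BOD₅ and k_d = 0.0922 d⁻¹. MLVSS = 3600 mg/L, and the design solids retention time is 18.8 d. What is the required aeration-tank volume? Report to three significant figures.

V ≈ 313 m³

Rearranging the biomass balance for a CMAS with decay, V = Y·Q·ΔS·θ_c / [X·(1+k_d θ_c)] = 0.431 × 1810 × (218 − 8.21) × 18.8 / [3600 × (1 + 0.0922 × 18.8)] = 3.08×10^6 / 9840 = 312.7 m³.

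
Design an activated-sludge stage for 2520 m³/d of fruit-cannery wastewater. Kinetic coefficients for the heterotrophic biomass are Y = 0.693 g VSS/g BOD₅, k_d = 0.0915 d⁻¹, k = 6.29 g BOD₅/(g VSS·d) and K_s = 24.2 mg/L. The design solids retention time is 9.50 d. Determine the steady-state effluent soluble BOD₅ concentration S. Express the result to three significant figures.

S ≈ 1.14 mg/L

For a completely mixed reactor with recycle the Lawrence–McCarty relation gives S = K_s·(1 + k_d·θ_c) / [θ_c·(Y·k − k_d) − 1] = 24.2 × (1 + 0.0915 × 9.50) / [9.50 × (0.693 × 6.29 − 0.0915) − 1] = 45.24 / 39.54 = 1.144 mg/L.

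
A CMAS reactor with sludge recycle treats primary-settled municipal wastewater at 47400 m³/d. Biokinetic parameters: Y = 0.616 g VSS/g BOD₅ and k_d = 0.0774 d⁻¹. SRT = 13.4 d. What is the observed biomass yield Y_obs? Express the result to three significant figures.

Observed yield with endogenous decay: Y_obs = Y / (1 + k_d·θ_c) = 0.616 / (1 + 0.0774 × 13.4) = 0.616 / 2.037 = 0.3024 g VSS/g BOD₅.

Y_obs ≈ 0.302 g VSS/g BOD₅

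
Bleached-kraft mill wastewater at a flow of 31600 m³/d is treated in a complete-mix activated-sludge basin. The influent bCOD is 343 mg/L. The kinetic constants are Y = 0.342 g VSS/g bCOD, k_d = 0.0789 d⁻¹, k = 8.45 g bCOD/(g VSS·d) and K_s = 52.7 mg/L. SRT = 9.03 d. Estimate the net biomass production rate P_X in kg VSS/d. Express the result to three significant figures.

From the Monod/SRT balance for a CMAS, S = K_s·(1+k_d θ_c)/[θ_c·(Y k − k_d) − 1] = 52.7 × (1 + 0.0789 × 9.03) / [9.03 × (0.342 × 8.45 − 0.0789) − 1] = 90.25 / 24.38 = 3.701 mg/L.
Y_obs = Y / (1 + k_d θ_c) = 0.342 / (1 + 0.0789 × 9.03) = 0.342 / 1.712 = 0.1997.
Q·(S₀ − S) = 31600 × (343 − 3.70) × 10⁻³ = 10722 kg/d removed.
So the net sludge growth is P_X = 0.1997 × 10722 = 2141 kg VSS/d.

P_X ≈ 2140 kg VSS/d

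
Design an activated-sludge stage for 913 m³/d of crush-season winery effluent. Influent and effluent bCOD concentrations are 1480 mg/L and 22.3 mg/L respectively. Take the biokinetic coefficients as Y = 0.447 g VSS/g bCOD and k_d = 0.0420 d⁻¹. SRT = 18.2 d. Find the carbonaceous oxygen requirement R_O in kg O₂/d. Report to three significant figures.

R_O ≈ 852 kg O₂/d

Correct the yield for decay: Y_obs = Y/(1 + k_d θ_c) = 0.447 / (1 + 0.0420 × 18.2) = 0.447 / 1.764 = 0.2533.
ΔS = 1480 − 22.3 = 1458 mg/L, so the substrate removal rate is 913 × 1458/1000 = 1331 kg bCOD/d.
Biomass synthesised: P_X = Y_obs × 1331 = 337.2 kg VSS/d.
R_O = Q·ΔS − 1.42 P_X = 1331 − 478.8 = 852.1 kg O₂/d.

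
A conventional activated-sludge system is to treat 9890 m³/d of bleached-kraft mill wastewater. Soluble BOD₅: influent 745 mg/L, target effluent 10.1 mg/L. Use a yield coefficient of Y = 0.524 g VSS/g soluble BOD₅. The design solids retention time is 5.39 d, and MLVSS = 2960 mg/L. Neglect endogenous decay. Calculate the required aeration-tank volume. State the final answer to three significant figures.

Biomass mass balance (decay neglected): V·X = Y·Q·(S₀ − S)·θ_c, so V = 0.524 × 9890 × (745 − 10.1) × 5.39 / 2960 = 6935 m³.

V ≈ 6940 m³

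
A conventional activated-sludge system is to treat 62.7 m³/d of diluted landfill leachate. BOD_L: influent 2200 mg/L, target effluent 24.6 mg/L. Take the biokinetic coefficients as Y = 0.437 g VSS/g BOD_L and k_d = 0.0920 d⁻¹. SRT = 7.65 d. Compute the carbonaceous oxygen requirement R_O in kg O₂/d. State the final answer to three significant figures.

Correct the yield for decay: Y_obs = Y/(1 + k_d θ_c) = 0.437 / (1 + 0.0920 × 7.65) = 0.437 / 1.704 = 0.2565.
ΔS = 2200 − 24.6 = 2175 mg/L, so the substrate removal rate is 62.7 × 2175/1000 = 136.4 kg BOD_L/d.
Net sludge production P_X = 0.2565 × 136.4 = 34.98 kg VSS/d.
Carbonaceous O₂ demand = substrate oxidised − cell-mass equivalent = 136.4 − 1.42 × 34.98 = 86.72 kg O₂/d.

R_O ≈ 86.7 kg O₂/d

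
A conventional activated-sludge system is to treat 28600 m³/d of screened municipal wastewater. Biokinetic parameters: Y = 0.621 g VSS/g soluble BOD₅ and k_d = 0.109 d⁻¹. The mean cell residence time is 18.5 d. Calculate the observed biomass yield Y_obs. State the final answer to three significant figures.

Y_obs ≈ 0.206 g VSS/g soluble BOD₅

Observed yield with endogenous decay: Y_obs = Y / (1 + k_d·θ_c) = 0.621 / (1 + 0.109 × 18.5) = 0.621 / 3.017 = 0.2059 g VSS/g soluble BOD₅.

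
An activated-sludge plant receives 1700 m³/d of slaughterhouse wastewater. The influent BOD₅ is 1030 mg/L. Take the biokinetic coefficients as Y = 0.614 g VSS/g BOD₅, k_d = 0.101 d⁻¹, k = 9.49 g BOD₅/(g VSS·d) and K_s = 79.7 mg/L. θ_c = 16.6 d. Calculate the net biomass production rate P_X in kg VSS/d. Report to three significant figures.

From the Monod/SRT balance for a CMAS, S = K_s·(1+k_d θ_c)/[θ_c·(Y k − k_d) − 1] = 79.7 × (1 + 0.101 × 16.6) / [16.6 × (0.614 × 9.49 − 0.101) − 1] = 213.3 / 94.05 = 2.268 mg/L.
The observed yield is Y_obs = Y/(1 + k_d·θ_c) = 0.614 / (1 + 0.101 × 16.6) = 0.614 / 2.677 = 0.2294 g VSS per g BOD₅ removed.
Q·(S₀ − S) = 1700 × (1030 − 2.27) × 10⁻³ = 1747 kg/d removed.
Biomass produced: P_X = Y_obs·Q·ΔS = 0.2294 × 1747 ≈ 400.8 kg VSS/d.

P_X ≈ 401 kg VSS/d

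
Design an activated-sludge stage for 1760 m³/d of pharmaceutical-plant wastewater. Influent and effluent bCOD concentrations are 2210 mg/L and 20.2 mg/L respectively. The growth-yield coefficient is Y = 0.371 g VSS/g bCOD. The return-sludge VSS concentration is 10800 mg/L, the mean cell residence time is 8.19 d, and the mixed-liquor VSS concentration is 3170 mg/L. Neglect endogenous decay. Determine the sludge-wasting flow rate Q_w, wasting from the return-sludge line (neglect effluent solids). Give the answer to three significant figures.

V·X = Y·Q·ΔS·θ_c gives V = 0.371 × 1760 × (2210 − 20.2) × 8.19 / 3170 = 3694 m³.
Q_w = (V·X)/(θ_c X_r) = 3694 × 3170 / (8.19 × 10800) = 132.4 m³/d.

Q_w ≈ 132 m³/d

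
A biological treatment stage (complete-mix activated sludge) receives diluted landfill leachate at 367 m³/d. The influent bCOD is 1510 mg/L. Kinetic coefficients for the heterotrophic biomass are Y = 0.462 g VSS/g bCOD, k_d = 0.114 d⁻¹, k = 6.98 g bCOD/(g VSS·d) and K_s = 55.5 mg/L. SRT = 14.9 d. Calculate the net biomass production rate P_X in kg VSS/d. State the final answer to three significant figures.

P_X ≈ 94.7 kg VSS/d

Effluent substrate depends only on kinetics and SRT: S = K_s(1 + k_d θ_c) / [θ_c(Yk − k_d) − 1] = 55.5 × (1 + 0.114 × 14.9) / [14.9 × (0.462 × 6.98 − 0.114) − 1] = 149.8 / 45.35 = 3.303 mg/L.
Y_obs = Y / (1 + k_d θ_c) = 0.462 / (1 + 0.114 × 14.9) = 0.462 / 2.699 = 0.1712.
ΔS = 1510 − 3.30 = 1507 mg/L, so the substrate removal rate is 367 × 1507/1000 = 553.0 kg bCOD/d.
So the net sludge growth is P_X = 0.1712 × 553.0 = 94.67 kg VSS/d.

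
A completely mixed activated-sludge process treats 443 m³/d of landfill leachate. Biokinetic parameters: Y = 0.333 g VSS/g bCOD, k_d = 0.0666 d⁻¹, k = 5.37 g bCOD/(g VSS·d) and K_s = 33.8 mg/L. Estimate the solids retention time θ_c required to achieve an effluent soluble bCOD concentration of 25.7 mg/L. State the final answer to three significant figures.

θ_c ≈ 1.42 d

From 1/θ_c = Y·k·S/(K_s + S) − k_d: Y·k·S/(K_s+S) = 0.333 × 5.37 × 25.7 / (33.8 + 25.7) = 0.7724 d⁻¹.
θ_c = 1/(μ − k_d) = 1/(0.7724 − 0.0666) = 1/0.7058 = 1.417 d.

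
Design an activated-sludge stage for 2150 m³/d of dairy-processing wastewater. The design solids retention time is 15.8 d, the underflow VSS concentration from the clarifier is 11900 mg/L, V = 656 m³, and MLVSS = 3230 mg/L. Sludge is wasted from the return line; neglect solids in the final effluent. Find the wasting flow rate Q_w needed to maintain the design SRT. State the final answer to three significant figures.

Q_w ≈ 11.3 m³/d

θ_c = V·X/(Q_w·X_r) when wasting from the recycle, so Q_w = V·X/(θ_c·X_r) = 656.0 × 3230 / (15.8 × 11900) = 11.27 m³/d.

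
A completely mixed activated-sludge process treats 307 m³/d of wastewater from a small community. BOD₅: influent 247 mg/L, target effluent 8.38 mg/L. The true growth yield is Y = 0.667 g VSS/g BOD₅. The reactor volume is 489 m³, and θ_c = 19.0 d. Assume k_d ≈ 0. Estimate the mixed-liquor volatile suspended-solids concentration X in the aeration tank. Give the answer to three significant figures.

X ≈ 1900 mg/L

X = Y·Q·ΔS·θ_c / V = 0.667 × 307 × (247 − 8.38) × 19.0 / 489 = 1899 mg/L.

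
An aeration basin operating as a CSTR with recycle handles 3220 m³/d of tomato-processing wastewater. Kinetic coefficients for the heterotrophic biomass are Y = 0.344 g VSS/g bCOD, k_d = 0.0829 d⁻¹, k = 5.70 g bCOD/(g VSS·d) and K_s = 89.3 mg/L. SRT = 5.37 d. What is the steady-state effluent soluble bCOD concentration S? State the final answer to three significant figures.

For a completely mixed reactor with recycle the Lawrence–McCarty relation gives S = K_s·(1 + k_d·θ_c) / [θ_c·(Y·k − k_d) − 1] = 89.3 × (1 + 0.0829 × 5.37) / [5.37 × (0.344 × 5.70 − 0.0829) − 1] = 129.1 / 9.084 = 14.21 mg/L.

S ≈ 14.2 mg/L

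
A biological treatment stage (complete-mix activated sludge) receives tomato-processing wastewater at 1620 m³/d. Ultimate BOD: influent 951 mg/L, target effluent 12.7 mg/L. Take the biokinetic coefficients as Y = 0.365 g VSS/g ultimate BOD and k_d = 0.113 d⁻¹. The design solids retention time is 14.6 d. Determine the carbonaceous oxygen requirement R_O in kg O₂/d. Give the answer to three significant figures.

R_O ≈ 1220 kg O₂/d

Observed yield with endogenous decay: Y_obs = Y / (1 + k_d·θ_c) = 0.365 / (1 + 0.113 × 14.6) = 0.365 / 2.650 = 0.1377 g VSS/g ultimate BOD.
Substrate removed = Q·(S₀ − S) = 1620 m³/d × (951 − 12.7) g/m³ = 1.52×10^6 g/d = 1520 kg/d.
P_X = Y_obs·Q·(S₀ − S) = 0.1377 × 1520 = 209.4 kg VSS/d.
R_O = Q·(S₀ − S) − 1.42·P_X = 1520 − 1.42 × 209.4 = 1223 kg O₂/d.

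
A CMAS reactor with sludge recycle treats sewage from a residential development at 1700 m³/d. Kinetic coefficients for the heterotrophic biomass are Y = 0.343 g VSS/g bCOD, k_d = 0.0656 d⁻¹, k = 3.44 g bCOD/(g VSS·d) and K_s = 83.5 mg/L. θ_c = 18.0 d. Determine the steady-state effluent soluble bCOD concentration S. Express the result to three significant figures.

S ≈ 9.55 mg/L

For a completely mixed reactor with recycle the Lawrence–McCarty relation gives S = K_s·(1 + k_d·θ_c) / [θ_c·(Y·k − k_d) − 1] = 83.5 × (1 + 0.0656 × 18.0) / [18.0 × (0.343 × 3.44 − 0.0656) − 1] = 182.1 / 19.06 = 9.555 mg/L.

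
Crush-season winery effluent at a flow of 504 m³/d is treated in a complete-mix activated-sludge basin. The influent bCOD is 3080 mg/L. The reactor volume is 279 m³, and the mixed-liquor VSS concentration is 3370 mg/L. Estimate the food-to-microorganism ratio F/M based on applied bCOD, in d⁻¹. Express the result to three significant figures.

F/M ≈ 1.65 d⁻¹

F/M = applied load / biomass = Q·S₀/(V·X) = 504 × 3080 / (279.0 × 3370) = 1.651 d⁻¹.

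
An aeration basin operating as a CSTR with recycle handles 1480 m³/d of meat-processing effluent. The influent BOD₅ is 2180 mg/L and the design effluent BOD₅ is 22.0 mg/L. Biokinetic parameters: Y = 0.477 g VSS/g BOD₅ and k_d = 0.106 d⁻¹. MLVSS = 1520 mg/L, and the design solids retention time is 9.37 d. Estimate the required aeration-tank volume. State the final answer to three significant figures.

V ≈ 4710 m³

Steady-state biomass mass balance: V·X·(1 + k_d·θ_c) = Y·Q·(S₀ − S)·θ_c, so V = 0.477 × 1480 × (2180 − 22.0) × 9.37 / [1520 × (1 + 0.106 × 9.37)] = 1.43×10^7 / 3030 = 4712 m³.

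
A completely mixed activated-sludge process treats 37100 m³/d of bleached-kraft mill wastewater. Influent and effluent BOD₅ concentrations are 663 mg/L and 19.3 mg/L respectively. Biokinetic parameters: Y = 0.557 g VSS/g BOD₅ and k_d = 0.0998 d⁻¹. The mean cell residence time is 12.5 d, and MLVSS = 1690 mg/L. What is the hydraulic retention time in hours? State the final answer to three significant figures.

τ ≈ 28.3 h

Steady-state biomass mass balance: V·X·(1 + k_d·θ_c) = Y·Q·(S₀ − S)·θ_c, so V = 0.557 × 37100 × (663 − 19.3) × 12.5 / [1690 × (1 + 0.0998 × 12.5)] = 1.66×10^8 / 3798 = 43776 m³.
HRT = V/Q = 43776 m³ / 37100 m³·d⁻¹ = 1.180 d × 24 = 28.32 h.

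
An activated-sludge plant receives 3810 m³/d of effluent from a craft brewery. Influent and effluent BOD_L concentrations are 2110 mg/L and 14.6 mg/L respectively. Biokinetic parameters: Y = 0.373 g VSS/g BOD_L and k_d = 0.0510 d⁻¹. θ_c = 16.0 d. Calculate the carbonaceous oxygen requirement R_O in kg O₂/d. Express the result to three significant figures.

The observed yield is Y_obs = Y/(1 + k_d·θ_c) = 0.373 / (1 + 0.0510 × 16.0) = 0.373 / 1.816 = 0.2054 g VSS per g BOD_L removed.
Mass of BOD_L removed per day: Q(S₀ − S) = 3810 × 2095 g/m³ = 7983 kg/d.
Net sludge production P_X = 0.2054 × 7983 = 1640 kg VSS/d.
Carbonaceous O₂ demand = substrate oxidised − cell-mass equivalent = 7983 − 1.42 × 1640 = 5655 kg O₂/d.

R_O ≈ 5650 kg O₂/d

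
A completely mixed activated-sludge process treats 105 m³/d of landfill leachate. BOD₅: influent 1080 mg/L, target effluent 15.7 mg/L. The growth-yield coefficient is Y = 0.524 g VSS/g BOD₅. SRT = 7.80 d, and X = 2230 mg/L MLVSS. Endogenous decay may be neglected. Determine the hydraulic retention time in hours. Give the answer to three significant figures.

Biomass mass balance (decay neglected): V·X = Y·Q·(S₀ − S)·θ_c, so V = 0.524 × 105 × (1080 − 15.7) × 7.80 / 2230 = 204.8 m³.
HRT = V/Q = 204.8 m³ / 105 m³·d⁻¹ = 1.951 d × 24 = 46.82 h.

τ ≈ 46.8 h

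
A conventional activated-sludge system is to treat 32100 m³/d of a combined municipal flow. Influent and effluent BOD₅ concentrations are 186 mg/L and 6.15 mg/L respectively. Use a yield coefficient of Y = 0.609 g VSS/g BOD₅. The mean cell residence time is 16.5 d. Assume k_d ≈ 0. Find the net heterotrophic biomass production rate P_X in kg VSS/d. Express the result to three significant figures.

P_X ≈ 3520 kg VSS/d

With endogenous decay neglected, the observed yield equals the true yield: Y_obs = Y = 0.609 g VSS/g BOD₅.
ΔS = 186 − 6.15 = 179.8 mg/L, so the substrate removal rate is 32100 × 179.8/1000 = 5773 kg BOD₅/d.
So the net sludge growth is P_X = 0.6090 × 5773 = 3516 kg VSS/d.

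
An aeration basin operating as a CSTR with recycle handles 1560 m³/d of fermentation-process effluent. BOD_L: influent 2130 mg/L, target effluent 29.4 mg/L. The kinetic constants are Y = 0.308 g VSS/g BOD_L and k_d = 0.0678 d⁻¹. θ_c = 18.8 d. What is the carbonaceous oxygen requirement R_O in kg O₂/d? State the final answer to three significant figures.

The observed yield is Y_obs = Y/(1 + k_d·θ_c) = 0.308 / (1 + 0.0678 × 18.8) = 0.308 / 2.275 = 0.1354 g VSS per g BOD_L removed.
Mass of BOD_L removed per day: Q(S₀ − S) = 1560 × 2101 g/m³ = 3277 kg/d.
Biomass synthesised: P_X = Y_obs × 3277 = 443.7 kg VSS/d.
R_O = Q·ΔS − 1.42 P_X = 3277 − 630.1 = 2647 kg O₂/d.

R_O ≈ 2650 kg O₂/d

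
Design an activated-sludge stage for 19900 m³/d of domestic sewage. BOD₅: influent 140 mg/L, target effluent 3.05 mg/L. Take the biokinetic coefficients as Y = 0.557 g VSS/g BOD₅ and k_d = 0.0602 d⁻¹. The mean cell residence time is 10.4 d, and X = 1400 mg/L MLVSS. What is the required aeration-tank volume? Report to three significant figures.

Rearranging the biomass balance for a CMAS with decay, V = Y·Q·ΔS·θ_c / [X·(1+k_d θ_c)] = 0.557 × 19900 × (140 − 3.05) × 10.4 / [1400 × (1 + 0.0602 × 10.4)] = 1.58×10^7 / 2277 = 6935 m³.

V ≈ 6930 m³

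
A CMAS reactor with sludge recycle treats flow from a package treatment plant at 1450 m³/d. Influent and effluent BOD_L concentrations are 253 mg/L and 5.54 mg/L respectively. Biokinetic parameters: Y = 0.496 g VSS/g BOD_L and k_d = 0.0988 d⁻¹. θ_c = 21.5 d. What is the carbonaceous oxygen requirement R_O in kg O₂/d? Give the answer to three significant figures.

Y_obs = Y / (1 + k_d θ_c) = 0.496 / (1 + 0.0988 × 21.5) = 0.496 / 3.124 = 0.1588.
Mass of BOD_L removed per day: Q(S₀ − S) = 1450 × 247.5 g/m³ = 358.8 kg/d.
P_X = Y_obs·Q·(S₀ − S) = 0.1588 × 358.8 = 56.97 kg VSS/d.
R_O = Q·(S₀ − S) − 1.42·P_X = 358.8 − 1.42 × 56.97 = 277.9 kg O₂/d.

R_O ≈ 278 kg O₂/d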